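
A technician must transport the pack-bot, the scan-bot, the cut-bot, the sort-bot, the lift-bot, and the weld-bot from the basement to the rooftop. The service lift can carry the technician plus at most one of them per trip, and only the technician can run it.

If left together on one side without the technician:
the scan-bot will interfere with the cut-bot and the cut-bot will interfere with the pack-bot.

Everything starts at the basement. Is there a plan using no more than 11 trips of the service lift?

No

Counting alone: the technician can take at most 1 across per trip to the rooftop, so moving all 6 needs at least 6 loaded trips out, with a return between consecutive ones — at least 11 crossings.
The safety rule pushes this higher. Following every safe sequence of crossings, the most of the 6 that can be at the rooftop as the service lift arrives there on crossing 11 is 5 — never all 6.
So the move cannot be finished within 11 crossings. (The shortest complete plan takes 13:)
1. Technician goes to the rooftop with the cut-bot.  [the basement: the lift-bot, the pack-bot, the scan-bot, the sort-bot, the weld-bot | the rooftop: the cut-bot]
2. Technician goes back to the basement alone.  [the basement: the lift-bot, the pack-bot, the scan-bot, the sort-bot, the weld-bot | the rooftop: the cut-bot]
3. Technician goes to the rooftop with the pack-bot.  [the basement: the lift-bot, the scan-bot, the sort-bot, the weld-bot | the rooftop: the cut-bot, the pack-bot]
4. Technician goes back to the basement with the cut-bot.  [the basement: the cut-bot, the lift-bot, the scan-bot, the sort-bot, the weld-bot | the rooftop: the pack-bot]
5. Technician goes to the rooftop with the scan-bot.  [the basement: the cut-bot, the lift-bot, the sort-bot, the weld-bot | the rooftop: the pack-bot, the scan-bot]
6. Technician goes back to the basement alone.  [the basement: the cut-bot, the lift-bot, the sort-bot, the weld-bot | the rooftop: the pack-bot, the scan-bot]
7. Technician goes to the rooftop with the sort-bot.  [the basement: the cut-bot, the lift-bot, the weld-bot | the rooftop: the pack-bot, the scan-bot, the sort-bot]
8. Technician goes back to the basement alone.  [the basement: the cut-bot, the lift-bot, the weld-bot | the rooftop: the pack-bot, the scan-bot, the sort-bot]
9. Technician goes to the rooftop with the lift-bot.  [the basement: the cut-bot, the weld-bot | the rooftop: the lift-bot, the pack-bot, the scan-bot, the sort-bot]
10. Technician goes back to the basement alone.  [the basement: the cut-bot, the weld-bot | the rooftop: the lift-bot, the pack-bot, the scan-bot, the sort-bot]
11. Technician goes to the rooftop with the weld-bot.  [the basement: the cut-bot | the rooftop: the lift-bot, the pack-bot, the scan-bot, the sort-bot, the weld-bot]
12. Technician goes back to the basement alone.  [the basement: the cut-bot | the rooftop: the lift-bot, the pack-bot, the scan-bot, the sort-bot, the weld-bot]
13. Technician goes to the rooftop with the cut-bot.  [the basement: — | the rooftop: the cut-bot, the lift-bot, the pack-bot, the scan-bot, the sort-bot, the weld-bot]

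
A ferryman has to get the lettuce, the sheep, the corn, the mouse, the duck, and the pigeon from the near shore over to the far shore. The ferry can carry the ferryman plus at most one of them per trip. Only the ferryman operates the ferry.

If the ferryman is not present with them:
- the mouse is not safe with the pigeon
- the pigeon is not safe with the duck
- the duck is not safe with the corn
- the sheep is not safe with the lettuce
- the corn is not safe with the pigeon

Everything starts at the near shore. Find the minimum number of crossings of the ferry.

Whatever the first load, the items left behind include a forbidden pair without the ferryman. No opening move is safe, so no plan exists.

impossible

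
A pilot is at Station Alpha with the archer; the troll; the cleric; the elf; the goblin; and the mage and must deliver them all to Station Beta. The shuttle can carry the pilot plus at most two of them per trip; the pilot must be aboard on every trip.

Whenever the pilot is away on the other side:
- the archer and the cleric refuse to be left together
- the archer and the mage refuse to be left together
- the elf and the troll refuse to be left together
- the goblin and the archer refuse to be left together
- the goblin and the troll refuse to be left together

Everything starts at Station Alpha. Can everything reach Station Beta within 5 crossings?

No

Counting alone: the pilot can take at most 2 across per trip to Station Beta, so moving all 6 needs at least 3 loaded trips out, with a return between consecutive ones — at least 5 crossings.
The safety rule pushes this higher. Following every safe sequence of crossings, the most of the 6 that can be at Station Beta as the shuttle arrives there on crossing 5 is 5 — never all 6.
So the move cannot be finished within 5 crossings. (The shortest complete plan takes 7:)
1. Pilot goes to Station Beta with the archer and the troll.  [Station Alpha: the cleric, the elf, the goblin, the mage | Station Beta: the archer, the troll]
2. Pilot goes back to Station Alpha alone.  [Station Alpha: the cleric, the elf, the goblin, the mage | Station Beta: the archer, the troll]
3. Pilot goes to Station Beta with the cleric and the elf.  [Station Alpha: the goblin, the mage | Station Beta: the archer, the cleric, the elf, the troll]
4. Pilot goes back to Station Alpha with the archer and the troll.  [Station Alpha: the archer, the goblin, the mage, the troll | Station Beta: the cleric, the elf]
5. Pilot goes to Station Beta with the goblin and the mage.  [Station Alpha: the archer, the troll | Station Beta: the cleric, the elf, the goblin, the mage]
6. Pilot goes back to Station Alpha alone.  [Station Alpha: the archer, the troll | Station Beta: the cleric, the elf, the goblin, the mage]
7. Pilot goes to Station Beta with the archer and the troll.  [Station Alpha: — | Station Beta: the archer, the cleric, the elf, the goblin, the mage, the troll]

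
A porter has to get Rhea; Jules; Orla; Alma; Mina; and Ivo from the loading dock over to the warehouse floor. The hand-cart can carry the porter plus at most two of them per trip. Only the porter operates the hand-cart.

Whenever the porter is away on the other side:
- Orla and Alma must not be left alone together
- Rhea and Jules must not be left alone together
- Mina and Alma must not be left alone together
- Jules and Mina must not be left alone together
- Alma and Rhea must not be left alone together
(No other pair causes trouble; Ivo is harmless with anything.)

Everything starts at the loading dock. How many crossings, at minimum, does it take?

Counting alone: the porter can take at most 2 across per trip to the warehouse floor, so moving all 6 needs at least 3 loaded trips out, with a return between consecutive ones — at least 5 crossings.
The safety rule pushes this higher. Following every safe sequence of crossings, the most of the 6 that can be at the warehouse floor as the hand-cart arrives there on crossing 5 is 5 — never all 6.
So no plan with fewer than 7 crossings exists, and this one achieves 7:
1. Porter goes to the warehouse floor with Alma and Jules.  [the loading dock: Ivo, Mina, Orla, Rhea | the warehouse floor: Alma, Jules]
2. Porter goes back to the loading dock alone.  [the loading dock: Ivo, Mina, Orla, Rhea | the warehouse floor: Alma, Jules]
3. Porter goes to the warehouse floor with Orla and Rhea.  [the loading dock: Ivo, Mina | the warehouse floor: Alma, Jules, Orla, Rhea]
4. Porter goes back to the loading dock with Alma and Jules.  [the loading dock: Alma, Ivo, Jules, Mina | the warehouse floor: Orla, Rhea]
5. Porter goes to the warehouse floor with Ivo and Mina.  [the loading dock: Alma, Jules | the warehouse floor: Ivo, Mina, Orla, Rhea]
6. Porter goes back to the loading dock alone.  [the loading dock: Alma, Jules | the warehouse floor: Ivo, Mina, Orla, Rhea]
7. Porter goes to the warehouse floor with Alma and Jules.  [the loading dock: — | the warehouse floor: Alma, Ivo, Jules, Mina, Orla, Rhea]

7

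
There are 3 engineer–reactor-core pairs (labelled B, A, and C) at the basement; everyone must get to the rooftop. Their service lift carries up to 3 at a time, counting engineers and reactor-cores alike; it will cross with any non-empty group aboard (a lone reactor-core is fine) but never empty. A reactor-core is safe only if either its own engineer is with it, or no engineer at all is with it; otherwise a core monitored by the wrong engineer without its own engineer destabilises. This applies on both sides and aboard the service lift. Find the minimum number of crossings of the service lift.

Counting alone: each trip to the rooftop takes at most 3 across and each return brings at least 1 back, so after t trips out (and t−1 returns) at most 3t − (t−1) of the 6 are across; that first reaches 6 at t = 3, so at least 5 crossings are needed.
The plan below uses exactly 5 crossings, so it is optimal:
1. engineer B and reactor-core B cross → the rooftop.
2. engineer B crosses ← the basement.
3. engineer A, engineer B, and engineer C cross → the rooftop.
4. reactor-core B crosses ← the basement.
5. reactor-core A, reactor-core B, and reactor-core C cross → the rooftop.

5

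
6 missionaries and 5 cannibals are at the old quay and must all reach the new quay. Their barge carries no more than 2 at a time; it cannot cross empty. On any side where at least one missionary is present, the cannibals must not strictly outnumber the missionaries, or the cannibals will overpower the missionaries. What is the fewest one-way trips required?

Counting alone: each trip to the new quay takes at most 2 across and each return brings at least 1 back, so after t trips out (and t−1 returns) at most 2t − (t−1) of the 11 are across; that first reaches 11 at t = 10, so at least 19 crossings are needed.
The plan below uses exactly 19 crossings, so it is optimal:
1. 2 cannibals → the new quay.  (the old quay: 6M 3C; the new quay: 0M 2C)
2. 1 cannibal ← the old quay.  (the old quay: 6M 4C; the new quay: 0M 1C)
3. 2 cannibals → the new quay.  (the old quay: 6M 2C; the new quay: 0M 3C)
4. 1 cannibal ← the old quay.  (the old quay: 6M 3C; the new quay: 0M 2C)
5. 2 missionaries → the new quay.  (the old quay: 4M 3C; the new quay: 2M 2C)
6. 1 cannibal ← the old quay.  (the old quay: 4M 4C; the new quay: 2M 1C)
7. 1 missionary and 1 cannibal → the new quay.  (the old quay: 3M 3C; the new quay: 3M 2C)
8. 1 missionary ← the old quay.  (the old quay: 4M 3C; the new quay: 2M 2C)
9. 1 missionary and 1 cannibal → the new quay.  (the old quay: 3M 2C; the new quay: 3M 3C)
10. 1 cannibal ← the old quay.  (the old quay: 3M 3C; the new quay: 3M 2C)
11. 1 missionary and 1 cannibal → the new quay.  (the old quay: 2M 2C; the new quay: 4M 3C)
12. 1 missionary ← the old quay.  (the old quay: 3M 2C; the new quay: 3M 3C)
13. 1 missionary and 1 cannibal → the new quay.  (the old quay: 2M 1C; the new quay: 4M 4C)
14. 1 cannibal ← the old quay.  (the old quay: 2M 2C; the new quay: 4M 3C)
15. 1 missionary and 1 cannibal → the new quay.  (the old quay: 1M 1C; the new quay: 5M 4C)
16. 1 missionary ← the old quay.  (the old quay: 2M 1C; the new quay: 4M 4C)
17. 1 missionary and 1 cannibal → the new quay.  (the old quay: 1M 0C; the new quay: 5M 5C)
18. 1 cannibal ← the old quay.  (the old quay: 1M 1C; the new quay: 5M 4C)
19. 1 missionary and 1 cannibal → the new quay.  (the old quay: 0M 0C; the new quay: 6M 5C)

19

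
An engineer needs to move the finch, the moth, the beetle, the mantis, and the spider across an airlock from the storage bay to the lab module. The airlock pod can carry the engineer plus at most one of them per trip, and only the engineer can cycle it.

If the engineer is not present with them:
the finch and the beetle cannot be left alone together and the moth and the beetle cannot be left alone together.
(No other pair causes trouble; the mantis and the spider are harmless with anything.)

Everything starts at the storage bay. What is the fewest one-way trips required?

11

Counting alone: the engineer can take at most 1 across per trip to the lab module, so moving all 5 needs at least 5 loaded trips out, with a return between consecutive ones — at least 9 crossings.
The safety rule pushes this higher. Following every safe sequence of crossings, the most of the 5 that can be at the lab module as the airlock pod arrives there on crossing 9 is 4 — never all 5.
So no plan with fewer than 11 crossings exists, and this one achieves 11:
1. Engineer goes to the lab module with the beetle.  [the storage bay: the finch, the mantis, the moth, the spider | the lab module: the beetle]
2. Engineer goes back to the storage bay alone.  [the storage bay: the finch, the mantis, the moth, the spider | the lab module: the beetle]
3. Engineer goes to the lab module with the finch.  [the storage bay: the mantis, the moth, the spider | the lab module: the beetle, the finch]
4. Engineer goes back to the storage bay with the beetle.  [the storage bay: the beetle, the mantis, the moth, the spider | the lab module: the finch]
5. Engineer goes to the lab module with the moth.  [the storage bay: the beetle, the mantis, the spider | the lab module: the finch, the moth]
6. Engineer goes back to the storage bay alone.  [the storage bay: the beetle, the mantis, the spider | the lab module: the finch, the moth]
7. Engineer goes to the lab module with the mantis.  [the storage bay: the beetle, the spider | the lab module: the finch, the mantis, the moth]
8. Engineer goes back to the storage bay alone.  [the storage bay: the beetle, the spider | the lab module: the finch, the mantis, the moth]
9. Engineer goes to the lab module with the spider.  [the storage bay: the beetle | the lab module: the finch, the mantis, the moth, the spider]
10. Engineer goes back to the storage bay alone.  [the storage bay: the beetle | the lab module: the finch, the mantis, the moth, the spider]
11. Engineer goes to the lab module with the beetle.  [the storage bay: — | the lab module: the beetle, the finch, the mantis, the moth, the spider]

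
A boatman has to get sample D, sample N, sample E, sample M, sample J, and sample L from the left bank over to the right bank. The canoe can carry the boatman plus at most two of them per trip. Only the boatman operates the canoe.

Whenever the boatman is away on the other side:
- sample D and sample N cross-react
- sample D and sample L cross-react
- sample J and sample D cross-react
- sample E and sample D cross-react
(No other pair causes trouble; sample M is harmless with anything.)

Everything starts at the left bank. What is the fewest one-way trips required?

Counting alone: the boatman can take at most 2 across per trip to the right bank, so moving all 6 needs at least 3 loaded trips out, with a return between consecutive ones — at least 5 crossings.
The safety rule pushes this higher. Following every safe sequence of crossings, the most of the 6 that can be at the right bank as the canoe arrives there on crossing 5 is 5 — never all 6.
So no plan with fewer than 7 crossings exists, and this one achieves 7:
1. Boatman goes to the right bank with sample D.  [the left bank: sample E, sample J, sample L, sample M, sample N | the right bank: sample D]
2. Boatman goes back to the left bank alone.  [the left bank: sample E, sample J, sample L, sample M, sample N | the right bank: sample D]
3. Boatman goes to the right bank with sample E and sample N.  [the left bank: sample J, sample L, sample M | the right bank: sample D, sample E, sample N]
4. Boatman goes back to the left bank with sample D.  [the left bank: sample D, sample J, sample L, sample M | the right bank: sample E, sample N]
5. Boatman goes to the right bank with sample J and sample L.  [the left bank: sample D, sample M | the right bank: sample E, sample J, sample L, sample N]
6. Boatman goes back to the left bank alone.  [the left bank: sample D, sample M | the right bank: sample E, sample J, sample L, sample N]
7. Boatman goes to the right bank with sample D and sample M.  [the left bank: — | the right bank: sample D, sample E, sample J, sample L, sample M, sample N]

7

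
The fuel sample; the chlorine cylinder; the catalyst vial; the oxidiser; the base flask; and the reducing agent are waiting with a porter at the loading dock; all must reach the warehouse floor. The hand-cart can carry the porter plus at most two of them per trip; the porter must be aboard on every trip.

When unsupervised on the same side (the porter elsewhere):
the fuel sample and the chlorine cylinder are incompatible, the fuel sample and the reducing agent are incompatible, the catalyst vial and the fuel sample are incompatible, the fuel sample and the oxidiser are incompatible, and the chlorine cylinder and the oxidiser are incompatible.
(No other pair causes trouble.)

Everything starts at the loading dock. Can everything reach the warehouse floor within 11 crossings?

Yes — this plan uses 9 crossings (≤ 11):
1. Porter goes to the warehouse floor with the chlorine cylinder and the fuel sample.
2. Porter goes back to the loading dock with the fuel sample.
3. Porter goes to the warehouse floor with the catalyst vial and the fuel sample.
4. Porter goes back to the loading dock with the fuel sample.
5. Porter goes to the warehouse floor with the base flask and the fuel sample.
6. Porter goes back to the loading dock with the fuel sample.
7. Porter goes to the warehouse floor with the fuel sample and the reducing agent.
8. Porter goes back to the loading dock with the fuel sample.
9. Porter goes to the warehouse floor with the fuel sample and the oxidiser.

Yes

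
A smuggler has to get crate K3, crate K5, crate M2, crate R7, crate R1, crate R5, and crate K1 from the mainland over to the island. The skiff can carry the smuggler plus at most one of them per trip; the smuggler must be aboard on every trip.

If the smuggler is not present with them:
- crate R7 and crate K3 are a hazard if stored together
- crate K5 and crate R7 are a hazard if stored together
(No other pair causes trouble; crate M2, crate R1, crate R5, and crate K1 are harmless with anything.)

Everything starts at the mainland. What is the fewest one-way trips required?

Counting alone: the smuggler can take at most 1 across per trip to the island, so moving all 7 needs at least 7 loaded trips out, with a return between consecutive ones — at least 13 crossings.
The safety rule pushes this higher. Following every safe sequence of crossings, the most of the 7 that can be at the island as the skiff arrives there on crossing 13 is 6 — never all 7.
So no plan with fewer than 15 crossings exists, and this one achieves 15:
1. Smuggler goes to the island with crate R7.
2. Smuggler goes back to the mainland alone.
3. Smuggler goes to the island with crate K3.
4. Smuggler goes back to the mainland with crate R7.
5. Smuggler goes to the island with crate K5.
6. Smuggler goes back to the mainland alone.
7. Smuggler goes to the island with crate M2.
8. Smuggler goes back to the mainland alone.
9. Smuggler goes to the island with crate R1.
10. Smuggler goes back to the mainland alone.
11. Smuggler goes to the island with crate R5.
12. Smuggler goes back to the mainland alone.
13. Smuggler goes to the island with crate K1.
14. Smuggler goes back to the mainland alone.
15. Smuggler goes to the island with crate R7.

15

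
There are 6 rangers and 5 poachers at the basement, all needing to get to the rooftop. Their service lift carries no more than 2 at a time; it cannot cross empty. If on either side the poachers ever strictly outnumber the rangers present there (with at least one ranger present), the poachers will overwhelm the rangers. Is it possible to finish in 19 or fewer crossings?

Yes

Yes — this plan uses 19 crossings (≤ 19):
1. 2 poachers → the rooftop.  (the basement: 6R 3P; the rooftop: 0R 2P)
2. 1 poacher ← the basement.  (the basement: 6R 4P; the rooftop: 0R 1P)
3. 2 poachers → the rooftop.  (the basement: 6R 2P; the rooftop: 0R 3P)
4. 1 poacher ← the basement.  (the basement: 6R 3P; the rooftop: 0R 2P)
5. 2 rangers → the rooftop.  (the basement: 4R 3P; the rooftop: 2R 2P)
6. 1 poacher ← the basement.  (the basement: 4R 4P; the rooftop: 2R 1P)
7. 1 ranger and 1 poacher → the rooftop.  (the basement: 3R 3P; the rooftop: 3R 2P)
8. 1 ranger ← the basement.  (the basement: 4R 3P; the rooftop: 2R 2P)
9. 1 ranger and 1 poacher → the rooftop.  (the basement: 3R 2P; the rooftop: 3R 3P)
10. 1 poacher ← the basement.  (the basement: 3R 3P; the rooftop: 3R 2P)
11. 1 ranger and 1 poacher → the rooftop.  (the basement: 2R 2P; the rooftop: 4R 3P)
12. 1 ranger ← the basement.  (the basement: 3R 2P; the rooftop: 3R 3P)
13. 1 ranger and 1 poacher → the rooftop.  (the basement: 2R 1P; the rooftop: 4R 4P)
14. 1 poacher ← the basement.  (the basement: 2R 2P; the rooftop: 4R 3P)
15. 1 ranger and 1 poacher → the rooftop.  (the basement: 1R 1P; the rooftop: 5R 4P)
16. 1 ranger ← the basement.  (the basement: 2R 1P; the rooftop: 4R 4P)
17. 1 ranger and 1 poacher → the rooftop.  (the basement: 1R 0P; the rooftop: 5R 5P)
18. 1 poacher ← the basement.  (the basement: 1R 1P; the rooftop: 5R 4P)
19. 1 ranger and 1 poacher → the rooftop.  (the basement: 0R 0P; the rooftop: 6R 5P)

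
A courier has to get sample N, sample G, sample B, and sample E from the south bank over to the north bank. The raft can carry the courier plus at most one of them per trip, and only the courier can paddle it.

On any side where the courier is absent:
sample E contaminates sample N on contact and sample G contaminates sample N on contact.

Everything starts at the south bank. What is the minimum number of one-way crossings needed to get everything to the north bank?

9

Counting alone: the courier can take at most 1 across per trip to the north bank, so moving all 4 needs at least 4 loaded trips out, with a return between consecutive ones — at least 7 crossings.
The safety rule pushes this higher. Following every safe sequence of crossings, the most of the 4 that can be at the north bank as the raft arrives there on crossing 7 is 3 — never all 4.
So no plan with fewer than 9 crossings exists, and this one achieves 9:
1. Courier goes to the north bank with sample N.  [the south bank: sample B, sample E, sample G | the north bank: sample N]
2. Courier goes back to the south bank alone.  [the south bank: sample B, sample E, sample G | the north bank: sample N]
3. Courier goes to the north bank with sample G.  [the south bank: sample B, sample E | the north bank: sample G, sample N]
4. Courier goes back to the south bank with sample N.  [the south bank: sample B, sample E, sample N | the north bank: sample G]
5. Courier goes to the north bank with sample E.  [the south bank: sample B, sample N | the north bank: sample E, sample G]
6. Courier goes back to the south bank alone.  [the south bank: sample B, sample N | the north bank: sample E, sample G]
7. Courier goes to the north bank with sample B.  [the south bank: sample N | the north bank: sample B, sample E, sample G]
8. Courier goes back to the south bank alone.  [the south bank: sample N | the north bank: sample B, sample E, sample G]
9. Courier goes to the north bank with sample N.  [the south bank: — | the north bank: sample B, sample E, sample G, sample N]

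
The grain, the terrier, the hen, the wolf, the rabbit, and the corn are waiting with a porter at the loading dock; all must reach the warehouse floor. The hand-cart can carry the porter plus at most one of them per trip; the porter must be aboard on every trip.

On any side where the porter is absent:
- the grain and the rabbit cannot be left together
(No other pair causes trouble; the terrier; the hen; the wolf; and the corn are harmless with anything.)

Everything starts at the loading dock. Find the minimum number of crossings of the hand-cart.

11

Counting alone: the porter can take at most 1 across per trip to the warehouse floor, so moving all 6 needs at least 6 loaded trips out, with a return between consecutive ones — at least 11 crossings.
The plan below uses exactly 11 crossings, so it is optimal:
1. Porter goes to the warehouse floor with the grain.
2. Porter goes back to the loading dock alone.
3. Porter goes to the warehouse floor with the terrier.
4. Porter goes back to the loading dock alone.
5. Porter goes to the warehouse floor with the hen.
6. Porter goes back to the loading dock alone.
7. Porter goes to the warehouse floor with the wolf.
8. Porter goes back to the loading dock alone.
9. Porter goes to the warehouse floor with the corn.
10. Porter goes back to the loading dock alone.
11. Porter goes to the warehouse floor with the rabbit.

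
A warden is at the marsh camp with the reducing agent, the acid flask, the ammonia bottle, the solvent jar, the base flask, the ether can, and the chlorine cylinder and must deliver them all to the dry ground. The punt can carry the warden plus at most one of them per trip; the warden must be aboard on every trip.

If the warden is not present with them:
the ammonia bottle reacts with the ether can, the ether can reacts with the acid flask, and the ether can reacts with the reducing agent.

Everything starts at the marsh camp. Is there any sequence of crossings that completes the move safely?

Following every safe sequence of crossings from the start, the most of the 7 that can be at the dry ground as the punt arrives there on crossings 1, 3, 5, 7, 9 is 1, 2, 3, 4, 5 respectively; the best ever achieved is 5 of 7.
From crossing 11 on, no configuration arises that was not already reachable earlier: only 72 distinct safe configurations (who is on which side, and where the punt is) can ever be reached, none of them has everyone across, and every continuation just revisits them. So no valid plan exists.

No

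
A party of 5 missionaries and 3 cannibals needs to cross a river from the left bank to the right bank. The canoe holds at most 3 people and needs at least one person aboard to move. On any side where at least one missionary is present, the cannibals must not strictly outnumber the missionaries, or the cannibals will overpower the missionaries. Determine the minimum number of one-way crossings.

Counting alone: each trip to the right bank takes at most 3 across and each return brings at least 1 back, so after t trips out (and t−1 returns) at most 3t − (t−1) of the 8 are across; that first reaches 8 at t = 4, so at least 7 crossings are needed.
The plan below uses exactly 7 crossings, so it is optimal:
1. 2 cannibals → the right bank.  (the left bank: 5M 1C; the right bank: 0M 2C)
2. 1 cannibal ← the left bank.  (the left bank: 5M 2C; the right bank: 0M 1C)
3. 2 missionaries and 1 cannibal → the right bank.  (the left bank: 3M 1C; the right bank: 2M 2C)
4. 1 cannibal ← the left bank.  (the left bank: 3M 2C; the right bank: 2M 1C)
5. 1 missionary and 2 cannibals → the right bank.  (the left bank: 2M 0C; the right bank: 3M 3C)
6. 1 cannibal ← the left bank.  (the left bank: 2M 1C; the right bank: 3M 2C)
7. 2 missionaries and 1 cannibal → the right bank.  (the left bank: 0M 0C; the right bank: 5M 3C)

7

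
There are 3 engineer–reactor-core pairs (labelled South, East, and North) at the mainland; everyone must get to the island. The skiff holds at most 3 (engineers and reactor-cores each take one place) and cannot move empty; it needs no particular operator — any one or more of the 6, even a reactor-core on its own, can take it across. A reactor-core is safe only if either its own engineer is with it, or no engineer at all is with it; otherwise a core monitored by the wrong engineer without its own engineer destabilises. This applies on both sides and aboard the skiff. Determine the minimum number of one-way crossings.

Counting alone: each trip to the island takes at most 3 across and each return brings at least 1 back, so after t trips out (and t−1 returns) at most 3t − (t−1) of the 6 are across; that first reaches 6 at t = 3, so at least 5 crossings are needed.
The plan below uses exactly 5 crossings, so it is optimal:
1. engineer South and reactor-core South cross → the island.
2. engineer South crosses ← the mainland.
3. engineer East, engineer North, and engineer South cross → the island.
4. reactor-core South crosses ← the mainland.
5. reactor-core East, reactor-core North, and reactor-core South cross → the island.

5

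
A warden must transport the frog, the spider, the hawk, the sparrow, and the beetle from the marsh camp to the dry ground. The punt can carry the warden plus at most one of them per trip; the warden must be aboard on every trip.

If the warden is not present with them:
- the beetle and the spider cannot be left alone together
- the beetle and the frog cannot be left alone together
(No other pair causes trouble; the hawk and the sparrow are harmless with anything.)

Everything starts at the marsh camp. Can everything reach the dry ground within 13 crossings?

Yes

Yes — this plan uses 11 crossings (≤ 13):
1. Warden goes to the dry ground with the beetle.  [the marsh camp: the frog, the hawk, the sparrow, the spider | the dry ground: the beetle]
2. Warden goes back to the marsh camp alone.  [the marsh camp: the frog, the hawk, the sparrow, the spider | the dry ground: the beetle]
3. Warden goes to the dry ground with the frog.  [the marsh camp: the hawk, the sparrow, the spider | the dry ground: the beetle, the frog]
4. Warden goes back to the marsh camp with the beetle.  [the marsh camp: the beetle, the hawk, the sparrow, the spider | the dry ground: the frog]
5. Warden goes to the dry ground with the spider.  [the marsh camp: the beetle, the hawk, the sparrow | the dry ground: the frog, the spider]
6. Warden goes back to the marsh camp alone.  [the marsh camp: the beetle, the hawk, the sparrow | the dry ground: the frog, the spider]
7. Warden goes to the dry ground with the hawk.  [the marsh camp: the beetle, the sparrow | the dry ground: the frog, the hawk, the spider]
8. Warden goes back to the marsh camp alone.  [the marsh camp: the beetle, the sparrow | the dry ground: the frog, the hawk, the spider]
9. Warden goes to the dry ground with the sparrow.  [the marsh camp: the beetle | the dry ground: the frog, the hawk, the sparrow, the spider]
10. Warden goes back to the marsh camp alone.  [the marsh camp: the beetle | the dry ground: the frog, the hawk, the sparrow, the spider]
11. Warden goes to the dry ground with the beetle.  [the marsh camp: — | the dry ground: the beetle, the frog, the hawk, the sparrow, the spider]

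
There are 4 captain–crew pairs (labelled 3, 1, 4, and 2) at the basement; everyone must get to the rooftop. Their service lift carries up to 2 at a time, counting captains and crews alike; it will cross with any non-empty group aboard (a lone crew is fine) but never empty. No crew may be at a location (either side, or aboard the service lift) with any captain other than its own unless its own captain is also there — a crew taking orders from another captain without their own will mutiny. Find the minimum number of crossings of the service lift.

impossible

Following every safe sequence of crossings from the start, the most of the 8 that can be at the rooftop as the service lift arrives there on crossings 1, 3, 5 is 2, 3, 4 respectively; the best ever achieved is 4 of 8.
From crossing 7 on, no configuration arises that was not already reachable earlier: only 44 distinct safe configurations (who is on which side, and where the service lift is) can ever be reached, none of them has everyone across, and every continuation just revisits them. So no valid plan exists.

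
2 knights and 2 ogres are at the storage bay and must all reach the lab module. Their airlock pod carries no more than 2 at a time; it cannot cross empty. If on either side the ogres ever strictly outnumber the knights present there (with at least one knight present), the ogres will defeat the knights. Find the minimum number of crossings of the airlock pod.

Counting alone: each trip to the lab module takes at most 2 across and each return brings at least 1 back, so after t trips out (and t−1 returns) at most 2t − (t−1) of the 4 are across; that first reaches 4 at t = 3, so at least 5 crossings are needed.
The plan below uses exactly 5 crossings, so it is optimal:
1. 2 ogres → the lab module.  (the storage bay: 2K 0O; the lab module: 0K 2O)
2. 1 ogre ← the storage bay.  (the storage bay: 2K 1O; the lab module: 0K 1O)
3. 2 knights → the lab module.  (the storage bay: 0K 1O; the lab module: 2K 1O)
4. 1 ogre ← the storage bay.  (the storage bay: 0K 2O; the lab module: 2K 0O)
5. 2 ogres → the lab module.  (the storage bay: 0K 0O; the lab module: 2K 2O)

5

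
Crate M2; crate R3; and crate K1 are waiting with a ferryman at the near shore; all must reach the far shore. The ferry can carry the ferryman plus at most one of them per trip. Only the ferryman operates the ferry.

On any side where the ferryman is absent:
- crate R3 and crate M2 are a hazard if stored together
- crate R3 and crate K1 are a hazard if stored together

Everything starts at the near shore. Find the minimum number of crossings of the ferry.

7

Counting alone: the ferryman can take at most 1 across per trip to the far shore, so moving all 3 needs at least 3 loaded trips out, with a return between consecutive ones — at least 5 crossings.
The safety rule pushes this higher. Following every safe sequence of crossings, the most of the 3 that can be at the far shore as the ferry arrives there on crossing 5 is 2 — never all 3.
So no plan with fewer than 7 crossings exists, and this one achieves 7:
1. Ferryman goes to the far shore with crate R3.
2. Ferryman goes back to the near shore alone.
3. Ferryman goes to the far shore with crate M2.
4. Ferryman goes back to the near shore with crate R3.
5. Ferryman goes to the far shore with crate K1.
6. Ferryman goes back to the near shore alone.
7. Ferryman goes to the far shore with crate R3.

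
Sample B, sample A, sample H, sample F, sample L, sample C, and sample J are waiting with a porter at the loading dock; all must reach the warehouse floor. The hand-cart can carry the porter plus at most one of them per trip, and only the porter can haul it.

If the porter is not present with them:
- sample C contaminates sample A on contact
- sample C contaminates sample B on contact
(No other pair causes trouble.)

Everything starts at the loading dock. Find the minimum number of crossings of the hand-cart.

Counting alone: the porter can take at most 1 across per trip to the warehouse floor, so moving all 7 needs at least 7 loaded trips out, with a return between consecutive ones — at least 13 crossings.
The safety rule pushes this higher. Following every safe sequence of crossings, the most of the 7 that can be at the warehouse floor as the hand-cart arrives there on crossing 13 is 6 — never all 7.
So no plan with fewer than 15 crossings exists, and this one achieves 15:
1. Porter goes to the warehouse floor with sample C.  [the loading dock: sample A, sample B, sample F, sample H, sample J, sample L | the warehouse floor: sample C]
2. Porter goes back to the loading dock alone.  [the loading dock: sample A, sample B, sample F, sample H, sample J, sample L | the warehouse floor: sample C]
3. Porter goes to the warehouse floor with sample B.  [the loading dock: sample A, sample F, sample H, sample J, sample L | the warehouse floor: sample B, sample C]
4. Porter goes back to the loading dock with sample C.  [the loading dock: sample A, sample C, sample F, sample H, sample J, sample L | the warehouse floor: sample B]
5. Porter goes to the warehouse floor with sample A.  [the loading dock: sample C, sample F, sample H, sample J, sample L | the warehouse floor: sample A, sample B]
6. Porter goes back to the loading dock alone.  [the loading dock: sample C, sample F, sample H, sample J, sample L | the warehouse floor: sample A, sample B]
7. Porter goes to the warehouse floor with sample H.  [the loading dock: sample C, sample F, sample J, sample L | the warehouse floor: sample A, sample B, sample H]
8. Porter goes back to the loading dock alone.  [the loading dock: sample C, sample F, sample J, sample L | the warehouse floor: sample A, sample B, sample H]
9. Porter goes to the warehouse floor with sample F.  [the loading dock: sample C, sample J, sample L | the warehouse floor: sample A, sample B, sample F, sample H]
10. Porter goes back to the loading dock alone.  [the loading dock: sample C, sample J, sample L | the warehouse floor: sample A, sample B, sample F, sample H]
11. Porter goes to the warehouse floor with sample L.  [the loading dock: sample C, sample J | the warehouse floor: sample A, sample B, sample F, sample H, sample L]
12. Porter goes back to the loading dock alone.  [the loading dock: sample C, sample J | the warehouse floor: sample A, sample B, sample F, sample H, sample L]
13. Porter goes to the warehouse floor with sample J.  [the loading dock: sample C | the warehouse floor: sample A, sample B, sample F, sample H, sample J, sample L]
14. Porter goes back to the loading dock alone.  [the loading dock: sample C | the warehouse floor: sample A, sample B, sample F, sample H, sample J, sample L]
15. Porter goes to the warehouse floor with sample C.  [the loading dock: — | the warehouse floor: sample A, sample B, sample C, sample F, sample H, sample J, sample L]

15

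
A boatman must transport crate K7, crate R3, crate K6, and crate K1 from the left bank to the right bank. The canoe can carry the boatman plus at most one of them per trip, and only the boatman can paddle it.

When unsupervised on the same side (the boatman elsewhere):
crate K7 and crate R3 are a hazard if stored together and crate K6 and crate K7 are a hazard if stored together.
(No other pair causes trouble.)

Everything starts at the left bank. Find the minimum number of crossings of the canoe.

9

Counting alone: the boatman can take at most 1 across per trip to the right bank, so moving all 4 needs at least 4 loaded trips out, with a return between consecutive ones — at least 7 crossings.
The safety rule pushes this higher. Following every safe sequence of crossings, the most of the 4 that can be at the right bank as the canoe arrives there on crossing 7 is 3 — never all 4.
So no plan with fewer than 9 crossings exists, and this one achieves 9:
1. Boatman goes to the right bank with crate K7.
2. Boatman goes back to the left bank alone.
3. Boatman goes to the right bank with crate R3.
4. Boatman goes back to the left bank with crate K7.
5. Boatman goes to the right bank with crate K6.
6. Boatman goes back to the left bank alone.
7. Boatman goes to the right bank with crate K1.
8. Boatman goes back to the left bank alone.
9. Boatman goes to the right bank with crate K7.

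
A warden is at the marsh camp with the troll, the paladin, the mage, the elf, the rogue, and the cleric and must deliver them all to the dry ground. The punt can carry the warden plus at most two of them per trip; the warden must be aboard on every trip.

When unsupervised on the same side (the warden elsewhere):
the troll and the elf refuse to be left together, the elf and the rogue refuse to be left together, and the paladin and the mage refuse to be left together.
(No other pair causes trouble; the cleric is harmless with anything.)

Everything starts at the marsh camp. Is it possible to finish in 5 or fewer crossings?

Counting alone: the warden can take at most 2 across per trip to the dry ground, so moving all 6 needs at least 3 loaded trips out, with a return between consecutive ones — at least 5 crossings.
The safety rule pushes this higher. Following every safe sequence of crossings, the most of the 6 that can be at the dry ground as the punt arrives there on crossing 5 is 5 — never all 6.
So the move cannot be finished within 5 crossings. (The shortest complete plan takes 7:)
1. Warden goes to the dry ground with the elf and the paladin.
2. Warden goes back to the marsh camp alone.
3. Warden goes to the dry ground with the troll.
4. Warden goes back to the marsh camp with the elf.
5. Warden goes to the dry ground with the cleric and the rogue.
6. Warden goes back to the marsh camp alone.
7. Warden goes to the dry ground with the elf and the mage.

No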